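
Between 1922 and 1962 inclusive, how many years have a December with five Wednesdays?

17

December has 31 days; it has five Wednesdays when Wednesday falls among the first (month-length − 28) days — i.e. when December 1 is one of Wednesday/Tuesday/Monday.
December 1 by year: 1922:Fri 1923:Sat 1924:Mon✓ 1925:Tue✓ 1926:Wed✓ 1927:Thu 1928:Sat 1929:Sun 1930:Mon✓ 1931:Tue✓ 1932:Thu 1933:Fri 1934:Sat 1935:Sun 1936:Tue✓ …(11 more)… 1948:Wed✓ 1949:Thu 1950:Fri 1951:Sat 1952:Mon✓ 1953:Tue✓ 1954:Wed✓ 1955:Thu 1956:Sat 1957:Sun 1958:Mon✓ 1959:Tue✓ 1960:Thu 1961:Fri 1962:Sat
Years with five Wednesdays: 1924, 1925, 1926, 1930, 1931, 1936, 1937, 1941, 1942, 1943, 1947, 1948, 1952, 1953, 1954, 1958, 1959 → 17.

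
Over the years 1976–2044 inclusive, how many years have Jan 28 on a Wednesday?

Track Jan 28's weekday year by year (advancing +1, or +2 across a Feb 29):
  1976: Wed ✓  1977: Fri (+2)  1978: Sat (+1)  1979: Sun (+1)  1980: Mon (+1)
  1981: Wed (+2) ✓  1982: Thu (+1)  1983: Fri (+1)  1984: Sat (+1)  1985: Mon (+2)
  1986: Tue (+1)  1987: Wed (+1) ✓  1988: Thu (+1)  1989: Sat (+2)  … (41 more years) …
  2031: Tue (+1)  2032: Wed (+1) ✓  2033: Fri (+2)  2034: Sat (+1)  2035: Sun (+1)
  2036: Mon (+1)  2037: Wed (+2) ✓  2038: Thu (+1)  2039: Fri (+1)  2040: Sat (+1)
  2041: Mon (+2)  2042: Tue (+1)  2043: Wed (+1) ✓  2044: Thu (+1)
Wednesday years: 1976, 1981, 1987, 1998, 2004, 2009, 2015, 2026, 2032, 2037, 2043 — 11 in total.

11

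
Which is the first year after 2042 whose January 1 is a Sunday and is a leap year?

2068

Jan 1 advances by 2 weekdays after a leap year and by 1 after a common year.
2042: Jan 1 is Wednesday.
2043: Thursday
2044: Friday (leap)
2045: Sunday
2046: Monday
2047: Tuesday
2048: Wednesday (leap)
2049: Friday
2050: Saturday
2051: Sunday
2052: Monday (leap)
2053: Wednesday
2054: Thursday
2055: Friday
2056: Saturday (leap)
2057: Monday
2058: Tuesday
2059: Wednesday
2060: Thursday (leap)
2061: Saturday
2062: Sunday
2063: Monday
2064: Tuesday (leap)
2065: Thursday
2066: Friday
2067: Saturday
2068: Sunday (leap)
2068 begins on a Sunday and is a leap year.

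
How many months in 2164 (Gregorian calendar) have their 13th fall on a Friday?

Check the 13th of each month of 2164: Jan 13: Fri, Feb 13: Mon, Mar 13: Tue, Apr 13: Fri, May 13: Sun, Jun 13: Wed, Jul 13: Fri, Aug 13: Mon, Sep 13: Thu, Oct 13: Sat, Nov 13: Tue, Dec 13: Thu.
Friday occurs in January, April, July — 3 months.

3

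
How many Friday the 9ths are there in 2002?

1

Check the 9th of each month of 2002: Jan 9: Wed, Feb 9: Sat, Mar 9: Sat, Apr 9: Tue, May 9: Thu, Jun 9: Sun, Jul 9: Tue, Aug 9: Fri, Sep 9: Mon, Oct 9: Wed, Nov 9: Sat, Dec 9: Mon.
Friday occurs in August — 1 month.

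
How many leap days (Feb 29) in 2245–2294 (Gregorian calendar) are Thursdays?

Leap years in 2245–2294: 12 of them.
Feb 29 weekday advances by 5 (mod 7) from one leap year to the next four years later (or differs when a century non-leap intervenes).
Leap-day weekdays: 2248:Tue 2252:Sun 2256:Fri 2260:Wed 2264:Mon 2268:Sat 2272:Thu✓ 2276:Tue 2280:Sun 2284:Fri 2288:Wed 2292:Mon
Thursday: 2272 → 1.

1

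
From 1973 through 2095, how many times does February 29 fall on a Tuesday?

4

Leap years in 1973–2095: 30 of them.
Feb 29 weekday advances by 5 (mod 7) from one leap year to the next four years later (or differs when a century non-leap intervenes).
Leap-day weekdays: 1976:Sun 1980:Fri 1984:Wed 1988:Mon 1992:Sat 1996:Thu 2000:Tue✓ 2004:Sun 2008:Fri 2012:Wed 2016:Mon 2020:Sat 2024:Thu …(4 more)… 2044:Mon 2048:Sat 2052:Thu 2056:Tue✓ 2060:Sun 2064:Fri 2068:Wed 2072:Mon 2076:Sat 2080:Thu 2084:Tue✓ 2088:Sun 2092:Fri
Tuesday: 2000, 2028, 2056, 2084 → 4.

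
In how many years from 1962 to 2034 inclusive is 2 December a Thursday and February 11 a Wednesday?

Check each year's weekday for 2 December and February 11:
  1962: Sun/Sun  1963: Mon/Mon  1964: Wed/Tue  1965: Thu/Thu  1966: Fri/Fri  1967: Sat/Sat  1968: Mon/Sun  1969: Tue/Tue  1970: Wed/Wed  1971: Thu/Thu  1972: Sat/Fri  1973: Sun/Sun  1974: Mon/Mon  1975: Tue/Tue  …(45 more)…  2021: Thu/Thu  2022: Fri/Fri  2023: Sat/Sat  2024: Mon/Sun  2025: Tue/Tue  2026: Wed/Wed  2027: Thu/Thu  2028: Sat/Fri  2029: Sun/Sun  2030: Mon/Mon  2031: Tue/Tue  2032: Thu/Wed ✓  2033: Fri/Fri  2034: Sat/Sat
Both conditions hold in: 1976, 2004, 2032 — 3.

3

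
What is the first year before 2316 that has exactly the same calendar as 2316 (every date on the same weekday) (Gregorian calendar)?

Two years share a calendar iff Jan 1 falls on the same weekday and both are leap or both are common. 2316: Jan 1 is Saturday, leap year.
2315: Jan 1 Friday, common
2314: Jan 1 Thursday, common
2313: Jan 1 Wednesday, common
2312: Jan 1 Monday, leap
2311: Jan 1 Sunday, common
2310: Jan 1 Saturday, common
2309: Jan 1 Friday, common
2308: Jan 1 Wednesday, leap
2307: Jan 1 Tuesday, common
2306: Jan 1 Monday, common
2305: Jan 1 Sunday, common
2304: Jan 1 Friday, leap
2303: Jan 1 Thursday, common
2302: Jan 1 Wednesday, common
2301: Jan 1 Tuesday, common
2300: Jan 1 Monday, common
2299: Jan 1 Sunday, common
2298: Jan 1 Saturday, common
2297: Jan 1 Friday, common
2296: Jan 1 Wednesday, leap
2295: Jan 1 Tuesday, common
2294: Jan 1 Monday, common
2293: Jan 1 Sunday, common
2292: Jan 1 Friday, leap
2291: Jan 1 Thursday, common
2290: Jan 1 Wednesday, common
2289: Jan 1 Tuesday, common
2288: Jan 1 Sunday, leap
2287: Jan 1 Saturday, common
2286: Jan 1 Friday, common
2285: Jan 1 Thursday, common
2284: Jan 1 Tuesday, leap
2283: Jan 1 Monday, common
2282: Jan 1 Sunday, common
2281: Jan 1 Saturday, common
2280: Jan 1 Thursday, leap
2279: Jan 1 Wednesday, common
2278: Jan 1 Tuesday, common
2277: Jan 1 Monday, common
2276: Jan 1 Saturday, leap
2276 matches on both conditions.

2276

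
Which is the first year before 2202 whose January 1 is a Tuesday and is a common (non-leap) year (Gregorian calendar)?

2199

Jan 1 advances by 2 weekdays after a leap year and by 1 after a common year.
2202: Jan 1 is Friday.
2201: Thursday
2200: Wednesday
2199: Tuesday
2199 begins on a Tuesday and is a common year.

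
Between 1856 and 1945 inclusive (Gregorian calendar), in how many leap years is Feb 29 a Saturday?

Leap years in 1856–1945: 22 of them.
Feb 29 weekday advances by 5 (mod 7) from one leap year to the next four years later (or differs when a century non-leap intervenes).
Leap-day weekdays: 1856:Fri 1860:Wed 1864:Mon 1868:Sat✓ 1872:Thu 1876:Tue 1880:Sun 1884:Fri 1888:Wed 1892:Mon 1896:Sat✓ 1904:Mon 1908:Sat✓ 1912:Thu 1916:Tue 1920:Sun 1924:Fri 1928:Wed 1932:Mon 1936:Sat✓ 1940:Thu 1944:Tue
Saturday: 1868, 1896, 1908, 1936 → 4.

4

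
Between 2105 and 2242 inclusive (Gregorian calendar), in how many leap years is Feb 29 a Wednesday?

6

Leap years in 2105–2242: 33 of them.
Feb 29 weekday advances by 5 (mod 7) from one leap year to the next four years later (or differs when a century non-leap intervenes).
Leap-day weekdays: 2108:Wed✓ 2112:Mon 2116:Sat 2120:Thu 2124:Tue 2128:Sun 2132:Fri 2136:Wed✓ 2140:Mon 2144:Sat 2148:Thu 2152:Tue 2156:Sun …(7 more)… 2188:Fri 2192:Wed✓ 2196:Mon 2204:Wed✓ 2208:Mon 2212:Sat 2216:Thu 2220:Tue 2224:Sun 2228:Fri 2232:Wed✓ 2236:Mon 2240:Sat
Wednesday: 2108, 2136, 2164, 2192, 2204, 2232 → 6.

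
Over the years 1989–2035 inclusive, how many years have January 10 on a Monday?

7

Track January 10's weekday year by year (advancing +1, or +2 across a Feb 29):
  1989: Tue  1990: Wed (+1)  1991: Thu (+1)  1992: Fri (+1)  1993: Sun (+2)
  1994: Mon (+1) ✓  1995: Tue (+1)  1996: Wed (+1)  1997: Fri (+2)  1998: Sat (+1)
  1999: Sun (+1)  2000: Mon (+1) ✓  2001: Wed (+2)  2002: Thu (+1)  … (19 more years) …
  2022: Mon (+1) ✓  2023: Tue (+1)  2024: Wed (+1)  2025: Fri (+2)  2026: Sat (+1)
  2027: Sun (+1)  2028: Mon (+1) ✓  2029: Wed (+2)  2030: Thu (+1)  2031: Fri (+1)
  2032: Sat (+1)  2033: Mon (+2) ✓  2034: Tue (+1)  2035: Wed (+1)
Monday years: 1994, 2000, 2005, 2011, 2022, 2028, 2033 — 7 in total.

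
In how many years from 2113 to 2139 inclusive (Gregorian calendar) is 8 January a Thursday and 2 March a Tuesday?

Check each year's weekday for 8 January and 2 March:
  2113: Sun/Thu  2114: Mon/Fri  2115: Tue/Sat  2116: Wed/Mon  2117: Fri/Tue  2118: Sat/Wed  2119: Sun/Thu  2120: Mon/Sat  2121: Wed/Sun  2122: Thu/Mon  2123: Fri/Tue  2124: Sat/Thu  2125: Mon/Fri  2126: Tue/Sat  2127: Wed/Sun  2128: Thu/Tue ✓  2129: Sat/Wed  2130: Sun/Thu  2131: Mon/Fri  2132: Tue/Sun  2133: Thu/Mon  2134: Fri/Tue  2135: Sat/Wed  2136: Sun/Fri  2137: Tue/Sat  2138: Wed/Sun  2139: Thu/Mon
Both conditions hold in: 2128 — 1.

1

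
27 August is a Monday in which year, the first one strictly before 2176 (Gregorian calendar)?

2170

From one year to the next, a fixed date's weekday advances by 1, or by 2 when a Feb 29 lies between the two dates.
2176: August 27 is Tuesday.
2175: Sunday (−2)
2174: Saturday (−1)
2173: Friday (−1)
2172: Thursday (−1)
2171: Tuesday (−2)
2170: Monday (−1)
27 August falls on a Monday in 2170.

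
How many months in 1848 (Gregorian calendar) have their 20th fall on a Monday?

Check the 20th of each month of 1848: Jan 20: Thu, Feb 20: Sun, Mar 20: Mon, Apr 20: Thu, May 20: Sat, Jun 20: Tue, Jul 20: Thu, Aug 20: Sun, Sep 20: Wed, Oct 20: Fri, Nov 20: Mon, Dec 20: Wed.
Monday occurs in March, November — 2 months.

2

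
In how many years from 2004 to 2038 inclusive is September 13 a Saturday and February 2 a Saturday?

Check each year's weekday for September 13 and February 2:
  2004: Mon/Mon  2005: Tue/Wed  2006: Wed/Thu  2007: Thu/Fri  2008: Sat/Sat ✓  2009: Sun/Mon  2010: Mon/Tue  2011: Tue/Wed  2012: Thu/Thu  2013: Fri/Sat  2014: Sat/Sun  2015: Sun/Mon  2016: Tue/Tue  2017: Wed/Thu  …(7 more)…  2025: Sat/Sun  2026: Sun/Mon  2027: Mon/Tue  2028: Wed/Wed  2029: Thu/Fri  2030: Fri/Sat  2031: Sat/Sun  2032: Mon/Mon  2033: Tue/Wed  2034: Wed/Thu  2035: Thu/Fri  2036: Sat/Sat ✓  2037: Sun/Mon  2038: Mon/Tue
Both conditions hold in: 2008, 2036 — 2.

2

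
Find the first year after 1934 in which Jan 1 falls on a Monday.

1940

Jan 1 advances by 2 weekdays after a leap year and by 1 after a common year.
1934: Jan 1 is Monday.
1935: Tuesday
1936: Wednesday (leap)
1937: Friday
1938: Saturday
1939: Sunday
1940: Monday (leap)
1940 begins on a Monday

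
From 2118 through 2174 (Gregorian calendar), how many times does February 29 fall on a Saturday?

2

Leap years in 2118–2174: 14 of them.
Feb 29 weekday advances by 5 (mod 7) from one leap year to the next four years later (or differs when a century non-leap intervenes).
Leap-day weekdays: 2120:Thu 2124:Tue 2128:Sun 2132:Fri 2136:Wed 2140:Mon 2144:Sat✓ 2148:Thu 2152:Tue 2156:Sun 2160:Fri 2164:Wed 2168:Mon 2172:Sat✓
Saturday: 2144, 2172 → 2.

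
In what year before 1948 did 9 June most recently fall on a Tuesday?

From one year to the next, a fixed date's weekday advances by 1, or by 2 when a Feb 29 lies between the two dates.
1948: June 9 is Wednesday.
1947: Monday (−2)
1946: Sunday (−1)
1945: Saturday (−1)
1944: Friday (−1)
1943: Wednesday (−2)
1942: Tuesday (−1)
9 June falls on a Tuesday in 1942.

1942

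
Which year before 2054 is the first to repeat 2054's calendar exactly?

Two years share a calendar iff Jan 1 falls on the same weekday and both are leap or both are common. 2054: Jan 1 is Thursday, common year.
2053: Jan 1 Wednesday, common
2052: Jan 1 Monday, leap
2051: Jan 1 Sunday, common
2050: Jan 1 Saturday, common
2049: Jan 1 Friday, common
2048: Jan 1 Wednesday, leap
2047: Jan 1 Tuesday, common
2046: Jan 1 Monday, common
2045: Jan 1 Sunday, common
2044: Jan 1 Friday, leap
2043: Jan 1 Thursday, common
2043 matches on both conditions.

2043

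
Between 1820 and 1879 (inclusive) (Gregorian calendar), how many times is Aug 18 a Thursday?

8

Track Aug 18's weekday year by year (advancing +1, or +2 across a Feb 29):
  1820: Fri  1821: Sat (+1)  1822: Sun (+1)  1823: Mon (+1)  1824: Wed (+2)
  1825: Thu (+1) ✓  1826: Fri (+1)  1827: Sat (+1)  1828: Mon (+2)  1829: Tue (+1)
  1830: Wed (+1)  1831: Thu (+1) ✓  1832: Sat (+2)  1833: Sun (+1)  … (32 more years) …
  1866: Sat (+1)  1867: Sun (+1)  1868: Tue (+2)  1869: Wed (+1)  1870: Thu (+1) ✓
  1871: Fri (+1)  1872: Sun (+2)  1873: Mon (+1)  1874: Tue (+1)  1875: Wed (+1)
  1876: Fri (+2)  1877: Sat (+1)  1878: Sun (+1)  1879: Mon (+1)
Thursday years: 1825, 1831, 1836, 1842, 1853, 1859, 1864, 1870 — 8 in total.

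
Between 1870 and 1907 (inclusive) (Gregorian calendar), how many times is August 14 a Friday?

Track August 14's weekday year by year (advancing +1, or +2 across a Feb 29):
  1870: Sun  1871: Mon (+1)  1872: Wed (+2)  1873: Thu (+1)  1874: Fri (+1) ✓
  1875: Sat (+1)  1876: Mon (+2)  1877: Tue (+1)  1878: Wed (+1)  1879: Thu (+1)
  1880: Sat (+2)  1881: Sun (+1)  1882: Mon (+1)  1883: Tue (+1)  … (10 more years) …
  1894: Tue (+1)  1895: Wed (+1)  1896: Fri (+2) ✓  1897: Sat (+1)  1898: Sun (+1)
  1899: Mon (+1)  1900: Tue (+1)  1901: Wed (+1)  1902: Thu (+1)  1903: Fri (+1) ✓
  1904: Sun (+2)  1905: Mon (+1)  1906: Tue (+1)  1907: Wed (+1)
Friday years: 1874, 1885, 1891, 1896, 1903 — 5 in total.

5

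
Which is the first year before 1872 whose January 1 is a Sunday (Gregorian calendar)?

Jan 1 advances by 2 weekdays after a leap year and by 1 after a common year.
1872: Jan 1 is Monday (leap).
1871: Sunday
1871 begins on a Sunday

1871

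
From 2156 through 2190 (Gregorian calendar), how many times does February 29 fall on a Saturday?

Leap years in 2156–2190: 9 of them.
Feb 29 weekday advances by 5 (mod 7) from one leap year to the next four years later (or differs when a century non-leap intervenes).
Leap-day weekdays: 2156:Sun 2160:Fri 2164:Wed 2168:Mon 2172:Sat✓ 2176:Thu 2180:Tue 2184:Sun 2188:Fri
Saturday: 2172 → 1.

1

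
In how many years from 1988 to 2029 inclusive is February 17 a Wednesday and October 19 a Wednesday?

2

Check each year's weekday for February 17 and October 19:
  1988: Wed/Wed ✓  1989: Fri/Thu  1990: Sat/Fri  1991: Sun/Sat  1992: Mon/Mon  1993: Wed/Tue  1994: Thu/Wed  1995: Fri/Thu  1996: Sat/Sat  1997: Mon/Sun  1998: Tue/Mon  1999: Wed/Tue  2000: Thu/Thu  2001: Sat/Fri  …(14 more)…  2016: Wed/Wed ✓  2017: Fri/Thu  2018: Sat/Fri  2019: Sun/Sat  2020: Mon/Mon  2021: Wed/Tue  2022: Thu/Wed  2023: Fri/Thu  2024: Sat/Sat  2025: Mon/Sun  2026: Tue/Mon  2027: Wed/Tue  2028: Thu/Thu  2029: Sat/Fri
Both conditions hold in: 1988, 2016 — 2.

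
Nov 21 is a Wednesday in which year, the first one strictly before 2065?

2063

From one year to the next, a fixed date's weekday advances by 1, or by 2 when a Feb 29 lies between the two dates.
2065: November 21 is Saturday.
2064: Friday (−1)
2063: Wednesday (−2)
Nov 21 falls on a Wednesday in 2063.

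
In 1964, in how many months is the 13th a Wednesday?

Check the 13th of each month of 1964: Jan 13: Mon, Feb 13: Thu, Mar 13: Fri, Apr 13: Mon, May 13: Wed, Jun 13: Sat, Jul 13: Mon, Aug 13: Thu, Sep 13: Sun, Oct 13: Tue, Nov 13: Fri, Dec 13: Sun.
Wednesday occurs in May — 1 month.

1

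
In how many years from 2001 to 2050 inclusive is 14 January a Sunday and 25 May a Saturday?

Check each year's weekday for 14 January and 25 May:
  2001: Sun/Fri  2002: Mon/Sat  2003: Tue/Sun  2004: Wed/Tue  2005: Fri/Wed  2006: Sat/Thu  2007: Sun/Fri  2008: Mon/Sun  2009: Wed/Mon  2010: Thu/Tue  2011: Fri/Wed  2012: Sat/Fri  2013: Mon/Sat  2014: Tue/Sun  …(22 more)…  2037: Wed/Mon  2038: Thu/Tue  2039: Fri/Wed  2040: Sat/Fri  2041: Mon/Sat  2042: Tue/Sun  2043: Wed/Mon  2044: Thu/Wed  2045: Sat/Thu  2046: Sun/Fri  2047: Mon/Sat  2048: Tue/Mon  2049: Thu/Tue  2050: Fri/Wed
Both conditions hold in: 2024 — 1.

1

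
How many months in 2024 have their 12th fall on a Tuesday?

Check the 12th of each month of 2024: Jan 12: Fri, Feb 12: Mon, Mar 12: Tue, Apr 12: Fri, May 12: Sun, Jun 12: Wed, Jul 12: Fri, Aug 12: Mon, Sep 12: Thu, Oct 12: Sat, Nov 12: Tue, Dec 12: Thu.
Tuesday occurs in March, November — 2 months.

2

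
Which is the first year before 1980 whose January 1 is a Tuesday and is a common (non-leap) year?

1974

Jan 1 advances by 2 weekdays after a leap year and by 1 after a common year.
1980: Jan 1 is Tuesday (leap).
1979: Monday
1978: Sunday
1977: Saturday
1976: Thursday (leap)
1975: Wednesday
1974: Tuesday
1974 begins on a Tuesday and is a common year.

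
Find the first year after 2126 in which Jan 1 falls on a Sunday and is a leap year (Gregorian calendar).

2136

Jan 1 advances by 2 weekdays after a leap year and by 1 after a common year.
2126: Jan 1 is Tuesday.
2127: Wednesday
2128: Thursday (leap)
2129: Saturday
2130: Sunday
2131: Monday
2132: Tuesday (leap)
2133: Thursday
2134: Friday
2135: Saturday
2136: Sunday (leap)
2136 begins on a Sunday and is a leap year.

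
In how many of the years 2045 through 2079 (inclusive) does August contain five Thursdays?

August has 31 days; it has five Thursdays when Thursday falls among the first (month-length − 28) days — i.e. when August 1 is one of Thursday/Wednesday/Tuesday.
August 1 by year: 2045:Tue✓ 2046:Wed✓ 2047:Thu✓ 2048:Sat 2049:Sun 2050:Mon 2051:Tue✓ 2052:Thu✓ 2053:Fri 2054:Sat 2055:Sun 2056:Tue✓ 2057:Wed✓ 2058:Thu✓ 2059:Fri …(5 more)… 2065:Sat 2066:Sun 2067:Mon 2068:Wed✓ 2069:Thu✓ 2070:Fri 2071:Sat 2072:Mon 2073:Tue✓ 2074:Wed✓ 2075:Thu✓ 2076:Sat 2077:Sun 2078:Mon 2079:Tue✓
Years with five Thursdays: 2045, 2046, 2047, 2051, 2052, 2056, 2057, 2058, 2062, 2063, 2068, 2069, 2073, 2074, 2075, 2079 → 16.

16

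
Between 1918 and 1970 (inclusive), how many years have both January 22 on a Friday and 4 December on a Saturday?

Check each year's weekday for January 22 and 4 December:
  1918: Tue/Wed  1919: Wed/Thu  1920: Thu/Sat  1921: Sat/Sun  1922: Sun/Mon  1923: Mon/Tue  1924: Tue/Thu  1925: Thu/Fri  1926: Fri/Sat ✓  1927: Sat/Sun  1928: Sun/Tue  1929: Tue/Wed  1930: Wed/Thu  1931: Thu/Fri  …(25 more)…  1957: Tue/Wed  1958: Wed/Thu  1959: Thu/Fri  1960: Fri/Sun  1961: Sun/Mon  1962: Mon/Tue  1963: Tue/Wed  1964: Wed/Fri  1965: Fri/Sat ✓  1966: Sat/Sun  1967: Sun/Mon  1968: Mon/Wed  1969: Wed/Thu  1970: Thu/Fri
Both conditions hold in: 1926, 1937, 1943, 1954, 1965 — 5.

5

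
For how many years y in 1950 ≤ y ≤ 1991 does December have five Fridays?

December has 31 days; it has five Fridays when Friday falls among the first (month-length − 28) days — i.e. when December 1 is one of Friday/Thursday/Wednesday.
December 1 by year: 1950:Fri✓ 1951:Sat 1952:Mon 1953:Tue 1954:Wed✓ 1955:Thu✓ 1956:Sat 1957:Sun 1958:Mon 1959:Tue 1960:Thu✓ 1961:Fri✓ 1962:Sat 1963:Sun 1964:Tue …(12 more)… 1977:Thu✓ 1978:Fri✓ 1979:Sat 1980:Mon 1981:Tue 1982:Wed✓ 1983:Thu✓ 1984:Sat 1985:Sun 1986:Mon 1987:Tue 1988:Thu✓ 1989:Fri✓ 1990:Sat 1991:Sun
Years with five Fridays: 1950, 1954, 1955, 1960, 1961, 1965, 1966, 1967, 1971, 1972, 1976, 1977, 1978, 1982, 1983, 1988, 1989 → 17.

17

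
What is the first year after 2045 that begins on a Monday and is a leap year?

2052

Jan 1 advances by 2 weekdays after a leap year and by 1 after a common year.
2045: Jan 1 is Sunday.
2046: Monday
2047: Tuesday
2048: Wednesday (leap)
2049: Friday
2050: Saturday
2051: Sunday
2052: Monday (leap)
2052 begins on a Monday and is a leap year.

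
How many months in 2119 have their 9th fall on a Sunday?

2

Check the 9th of each month of 2119: Jan 9: Mon, Feb 9: Thu, Mar 9: Thu, Apr 9: Sun, May 9: Tue, Jun 9: Fri, Jul 9: Sun, Aug 9: Wed, Sep 9: Sat, Oct 9: Mon, Nov 9: Thu, Dec 9: Sat.
Sunday occurs in April, July — 2 months.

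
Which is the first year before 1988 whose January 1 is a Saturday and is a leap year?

1972

Jan 1 advances by 2 weekdays after a leap year and by 1 after a common year.
1988: Jan 1 is Friday (leap).
1987: Thursday
1986: Wednesday
1985: Tuesday
1984: Sunday (leap)
1983: Saturday
1982: Friday
1981: Thursday
1980: Tuesday (leap)
1979: Monday
1978: Sunday
1977: Saturday
1976: Thursday (leap)
1975: Wednesday
1974: Tuesday
1973: Monday
1972: Saturday (leap)
1972 begins on a Saturday and is a leap year.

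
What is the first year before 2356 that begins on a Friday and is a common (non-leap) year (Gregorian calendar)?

Jan 1 advances by 2 weekdays after a leap year and by 1 after a common year.
2356: Jan 1 is Sunday (leap).
2355: Saturday
2354: Friday
2354 begins on a Friday and is a common year.

2354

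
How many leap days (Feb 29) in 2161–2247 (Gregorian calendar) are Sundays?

Leap years in 2161–2247: 20 of them.
Feb 29 weekday advances by 5 (mod 7) from one leap year to the next four years later (or differs when a century non-leap intervenes).
Leap-day weekdays: 2164:Wed 2168:Mon 2172:Sat 2176:Thu 2180:Tue 2184:Sun✓ 2188:Fri 2192:Wed 2196:Mon 2204:Wed 2208:Mon 2212:Sat 2216:Thu 2220:Tue 2224:Sun✓ 2228:Fri 2232:Wed 2236:Mon 2240:Sat 2244:Thu
Sunday: 2184, 2224 → 2.

2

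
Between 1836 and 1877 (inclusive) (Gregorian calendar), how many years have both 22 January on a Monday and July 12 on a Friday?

Check each year's weekday for 22 January and July 12:
  1836: Fri/Tue  1837: Sun/Wed  1838: Mon/Thu  1839: Tue/Fri  1840: Wed/Sun  1841: Fri/Mon  1842: Sat/Tue  1843: Sun/Wed  1844: Mon/Fri ✓  1845: Wed/Sat  1846: Thu/Sun  1847: Fri/Mon  1848: Sat/Wed  1849: Mon/Thu  …(14 more)…  1864: Fri/Tue  1865: Sun/Wed  1866: Mon/Thu  1867: Tue/Fri  1868: Wed/Sun  1869: Fri/Mon  1870: Sat/Tue  1871: Sun/Wed  1872: Mon/Fri ✓  1873: Wed/Sat  1874: Thu/Sun  1875: Fri/Mon  1876: Sat/Wed  1877: Mon/Thu
Both conditions hold in: 1844, 1872 — 2.

2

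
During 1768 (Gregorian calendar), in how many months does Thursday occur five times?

A month of length L has five Thursdays iff its first Thursday is on day ≤ L−28 (so day 1–3 in a 31-day month, 1–2 in a 30-day month, day 1 in a leap February).
Checking each month of 1768: Jan starts Fri (31d); Feb starts Mon (29d); Mar starts Tue (31d) ✓; Apr starts Fri (30d); May starts Sun (31d); Jun starts Wed (30d) ✓; Jul starts Fri (31d); Aug starts Mon (31d); Sep starts Thu (30d) ✓; Oct starts Sat (31d); Nov starts Tue (30d); Dec starts Thu (31d) ✓.
Five-Thursday months: March, June, September, December → 4.

4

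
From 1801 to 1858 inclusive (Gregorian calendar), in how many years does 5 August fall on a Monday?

8

Track 5 August's weekday year by year (advancing +1, or +2 across a Feb 29):
  1801: Wed  1802: Thu (+1)  1803: Fri (+1)  1804: Sun (+2)  1805: Mon (+1) ✓
  1806: Tue (+1)  1807: Wed (+1)  1808: Fri (+2)  1809: Sat (+1)  1810: Sun (+1)
  1811: Mon (+1) ✓  1812: Wed (+2)  1813: Thu (+1)  1814: Fri (+1)  … (30 more years) …
  1845: Tue (+1)  1846: Wed (+1)  1847: Thu (+1)  1848: Sat (+2)  1849: Sun (+1)
  1850: Mon (+1) ✓  1851: Tue (+1)  1852: Thu (+2)  1853: Fri (+1)  1854: Sat (+1)
  1855: Sun (+1)  1856: Tue (+2)  1857: Wed (+1)  1858: Thu (+1)
Monday years: 1805, 1811, 1816, 1822, 1833, 1839, 1844, 1850 — 8 in total.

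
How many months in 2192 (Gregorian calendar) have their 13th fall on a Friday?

3

Check the 13th of each month of 2192: Jan 13: Fri, Feb 13: Mon, Mar 13: Tue, Apr 13: Fri, May 13: Sun, Jun 13: Wed, Jul 13: Fri, Aug 13: Mon, Sep 13: Thu, Oct 13: Sat, Nov 13: Tue, Dec 13: Thu.
Friday occurs in January, April, July — 3 months.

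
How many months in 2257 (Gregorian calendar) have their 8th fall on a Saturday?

Check the 8th of each month of 2257: Jan 8: Thu, Feb 8: Sun, Mar 8: Sun, Apr 8: Wed, May 8: Fri, Jun 8: Mon, Jul 8: Wed, Aug 8: Sat, Sep 8: Tue, Oct 8: Thu, Nov 8: Sun, Dec 8: Tue.
Saturday occurs in August — 1 month.

1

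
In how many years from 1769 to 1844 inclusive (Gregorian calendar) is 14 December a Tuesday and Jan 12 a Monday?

Check each year's weekday for 14 December and Jan 12:
  1769: Thu/Thu  1770: Fri/Fri  1771: Sat/Sat  1772: Mon/Sun  1773: Tue/Tue  1774: Wed/Wed  1775: Thu/Thu  1776: Sat/Fri  1777: Sun/Sun  1778: Mon/Mon  1779: Tue/Tue  1780: Thu/Wed  1781: Fri/Fri  1782: Sat/Sat  …(48 more)…  1831: Wed/Wed  1832: Fri/Thu  1833: Sat/Sat  1834: Sun/Sun  1835: Mon/Mon  1836: Wed/Tue  1837: Thu/Thu  1838: Fri/Fri  1839: Sat/Sat  1840: Mon/Sun  1841: Tue/Tue  1842: Wed/Wed  1843: Thu/Thu  1844: Sat/Fri
Both conditions hold in: 1784, 1824 — 2.

2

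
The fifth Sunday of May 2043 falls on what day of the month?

31

May 1, 2043 is a Friday, so the first Sunday is the 3rd.
The fifth Sunday is 3 + 28 = 31.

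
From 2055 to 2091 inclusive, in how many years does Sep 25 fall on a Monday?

6

Track Sep 25's weekday year by year (advancing +1, or +2 across a Feb 29):
  2055: Sat  2056: Mon (+2) ✓  2057: Tue (+1)  2058: Wed (+1)  2059: Thu (+1)
  2060: Sat (+2)  2061: Sun (+1)  2062: Mon (+1) ✓  2063: Tue (+1)  2064: Thu (+2)
  2065: Fri (+1)  2066: Sat (+1)  2067: Sun (+1)  2068: Tue (+2)  … (9 more years) …
  2078: Sun (+1)  2079: Mon (+1) ✓  2080: Wed (+2)  2081: Thu (+1)  2082: Fri (+1)
  2083: Sat (+1)  2084: Mon (+2) ✓  2085: Tue (+1)  2086: Wed (+1)  2087: Thu (+1)
  2088: Sat (+2)  2089: Sun (+1)  2090: Mon (+1) ✓  2091: Tue (+1)
Monday years: 2056, 2062, 2073, 2079, 2084, 2090 — 6 in total.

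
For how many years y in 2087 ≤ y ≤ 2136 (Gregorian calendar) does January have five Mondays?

January has 31 days; it has five Mondays when Monday falls among the first (month-length − 28) days — i.e. when January 1 is one of Monday/Sunday/Saturday.
January 1 by year: 2087:Wed 2088:Thu 2089:Sat✓ 2090:Sun✓ 2091:Mon✓ 2092:Tue 2093:Thu 2094:Fri 2095:Sat✓ 2096:Sun✓ 2097:Tue 2098:Wed 2099:Thu 2100:Fri 2101:Sat✓ …(20 more)… 2122:Thu 2123:Fri 2124:Sat✓ 2125:Mon✓ 2126:Tue 2127:Wed 2128:Thu 2129:Sat✓ 2130:Sun✓ 2131:Mon✓ 2132:Tue 2133:Thu 2134:Fri 2135:Sat✓ 2136:Sun✓
Years with five Mondays: 2089, 2090, 2091, 2095, 2096, 2101, 2102, 2103, 2107, 2108, 2113, 2114, 2118, 2119, 2120, 2124, 2125, 2129, 2130, 2131, 2135, 2136 → 22.

22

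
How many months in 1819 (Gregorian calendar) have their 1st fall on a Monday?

Check the 1st of each month of 1819: Jan 1: Fri, Feb 1: Mon, Mar 1: Mon, Apr 1: Thu, May 1: Sat, Jun 1: Tue, Jul 1: Thu, Aug 1: Sun, Sep 1: Wed, Oct 1: Fri, Nov 1: Mon, Dec 1: Wed.
Monday occurs in February, March, November — 3 months.

3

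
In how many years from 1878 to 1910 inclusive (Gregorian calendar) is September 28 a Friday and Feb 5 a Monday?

4

Check each year's weekday for September 28 and Feb 5:
  1878: Sat/Tue  1879: Sun/Wed  1880: Tue/Thu  1881: Wed/Sat  1882: Thu/Sun  1883: Fri/Mon ✓  1884: Sun/Tue  1885: Mon/Thu  1886: Tue/Fri  1887: Wed/Sat  1888: Fri/Sun  1889: Sat/Tue  1890: Sun/Wed  1891: Mon/Thu  …(5 more)…  1897: Tue/Fri  1898: Wed/Sat  1899: Thu/Sun  1900: Fri/Mon ✓  1901: Sat/Tue  1902: Sun/Wed  1903: Mon/Thu  1904: Wed/Fri  1905: Thu/Sun  1906: Fri/Mon ✓  1907: Sat/Tue  1908: Mon/Wed  1909: Tue/Fri  1910: Wed/Sat
Both conditions hold in: 1883, 1894, 1900, 1906 — 4.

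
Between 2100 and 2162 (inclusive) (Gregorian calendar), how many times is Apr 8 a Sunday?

9

Track Apr 8's weekday year by year (advancing +1, or +2 across a Feb 29):
  2100: Thu  2101: Fri (+1)  2102: Sat (+1)  2103: Sun (+1) ✓  2104: Tue (+2)
  2105: Wed (+1)  2106: Thu (+1)  2107: Fri (+1)  2108: Sun (+2) ✓  2109: Mon (+1)
  2110: Tue (+1)  2111: Wed (+1)  2112: Fri (+2)  2113: Sat (+1)  … (35 more years) …
  2149: Tue (+1)  2150: Wed (+1)  2151: Thu (+1)  2152: Sat (+2)  2153: Sun (+1) ✓
  2154: Mon (+1)  2155: Tue (+1)  2156: Thu (+2)  2157: Fri (+1)  2158: Sat (+1)
  2159: Sun (+1) ✓  2160: Tue (+2)  2161: Wed (+1)  2162: Thu (+1)
Sunday years: 2103, 2108, 2114, 2125, 2131, 2136, 2142, 2153, 2159 — 9 in total.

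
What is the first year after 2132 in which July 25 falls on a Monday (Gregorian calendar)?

2135

From one year to the next, a fixed date's weekday advances by 1, or by 2 when a Feb 29 lies between the two dates.
2132: July 25 is Friday.
2133: Saturday (+1)
2134: Sunday (+1)
2135: Monday (+1)
July 25 falls on a Monday in 2135.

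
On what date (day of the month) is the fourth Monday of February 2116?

24

February 1, 2116 is a Saturday, so the first Monday is the 3rd.
The fourth Monday is 3 + 21 = 24.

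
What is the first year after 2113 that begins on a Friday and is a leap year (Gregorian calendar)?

Jan 1 advances by 2 weekdays after a leap year and by 1 after a common year.
2113: Jan 1 is Sunday.
2114: Monday
2115: Tuesday
2116: Wednesday (leap)
2117: Friday
2118: Saturday
2119: Sunday
2120: Monday (leap)
2121: Wednesday
2122: Thursday
2123: Friday
2124: Saturday (leap)
2125: Monday
2126: Tuesday
2127: Wednesday
2128: Thursday (leap)
2129: Saturday
2130: Sunday
2131: Monday
2132: Tuesday (leap)
2133: Thursday
2134: Friday
2135: Saturday
2136: Sunday (leap)
2137: Tuesday
2138: Wednesday
2139: Thursday
2140: Friday (leap)
2140 begins on a Friday and is a leap year.

2140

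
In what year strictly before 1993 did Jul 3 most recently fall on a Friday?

From one year to the next, a fixed date's weekday advances by 1, or by 2 when a Feb 29 lies between the two dates.
1993: July 3 is Saturday.
1992: Friday (−1)
Jul 3 falls on a Friday in 1992.

1992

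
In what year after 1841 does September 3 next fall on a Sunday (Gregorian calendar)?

From one year to the next, a fixed date's weekday advances by 1, or by 2 when a Feb 29 lies between the two dates.
1841: September 3 is Friday.
1842: Saturday (+1)
1843: Sunday (+1)
September 3 falls on a Sunday in 1843.

1843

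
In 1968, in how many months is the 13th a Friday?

2

Check the 13th of each month of 1968: Jan 13: Sat, Feb 13: Tue, Mar 13: Wed, Apr 13: Sat, May 13: Mon, Jun 13: Thu, Jul 13: Sat, Aug 13: Tue, Sep 13: Fri, Oct 13: Sun, Nov 13: Wed, Dec 13: Fri.
Friday occurs in September, December — 2 months.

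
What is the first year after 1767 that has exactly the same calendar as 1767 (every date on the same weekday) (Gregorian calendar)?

1778

Two years share a calendar iff Jan 1 falls on the same weekday and both are leap or both are common. 1767: Jan 1 is Thursday, common year.
1768: Jan 1 Friday, leap
1769: Jan 1 Sunday, common
1770: Jan 1 Monday, common
1771: Jan 1 Tuesday, common
1772: Jan 1 Wednesday, leap
1773: Jan 1 Friday, common
1774: Jan 1 Saturday, common
1775: Jan 1 Sunday, common
1776: Jan 1 Monday, leap
1777: Jan 1 Wednesday, common
1778: Jan 1 Thursday, common
1778 matches on both conditions.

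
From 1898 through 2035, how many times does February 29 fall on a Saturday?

5

Leap years in 1898–2035: 33 of them.
Feb 29 weekday advances by 5 (mod 7) from one leap year to the next four years later (or differs when a century non-leap intervenes).
Leap-day weekdays: 1904:Mon 1908:Sat✓ 1912:Thu 1916:Tue 1920:Sun 1924:Fri 1928:Wed 1932:Mon 1936:Sat✓ 1940:Thu 1944:Tue 1948:Sun 1952:Fri …(7 more)… 1984:Wed 1988:Mon 1992:Sat✓ 1996:Thu 2000:Tue 2004:Sun 2008:Fri 2012:Wed 2016:Mon 2020:Sat✓ 2024:Thu 2028:Tue 2032:Sun
Saturday: 1908, 1936, 1964, 1992, 2020 → 5.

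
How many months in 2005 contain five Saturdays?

A month of length L has five Saturdays iff its first Saturday is on day ≤ L−28 (so day 1–3 in a 31-day month, 1–2 in a 30-day month, day 1 in a leap February).
Checking each month of 2005: Jan starts Sat (31d) ✓; Feb starts Tue (28d); Mar starts Tue (31d); Apr starts Fri (30d) ✓; May starts Sun (31d); Jun starts Wed (30d); Jul starts Fri (31d) ✓; Aug starts Mon (31d); Sep starts Thu (30d); Oct starts Sat (31d) ✓; Nov starts Tue (30d); Dec starts Thu (31d) ✓.
Five-Saturday months: January, April, July, October, December → 5.

5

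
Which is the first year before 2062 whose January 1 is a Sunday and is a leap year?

2040

Jan 1 advances by 2 weekdays after a leap year and by 1 after a common year.
2062: Jan 1 is Sunday.
2061: Saturday
2060: Thursday (leap)
2059: Wednesday
2058: Tuesday
2057: Monday
2056: Saturday (leap)
2055: Friday
2054: Thursday
2053: Wednesday
2052: Monday (leap)
2051: Sunday
2050: Saturday
2049: Friday
2048: Wednesday (leap)
2047: Tuesday
2046: Monday
2045: Sunday
2044: Friday (leap)
2043: Thursday
2042: Wednesday
2041: Tuesday
2040: Sunday (leap)
2040 begins on a Sunday and is a leap year.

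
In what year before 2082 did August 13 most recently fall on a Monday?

From one year to the next, a fixed date's weekday advances by 1, or by 2 when a Feb 29 lies between the two dates.
2082: August 13 is Thursday.
2081: Wednesday (−1)
2080: Tuesday (−1)
2079: Sunday (−2)
2078: Saturday (−1)
2077: Friday (−1)
2076: Thursday (−1)
2075: Tuesday (−2)
2074: Monday (−1)
August 13 falls on a Monday in 2074.

2074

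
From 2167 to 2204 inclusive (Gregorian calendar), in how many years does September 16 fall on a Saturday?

Track September 16's weekday year by year (advancing +1, or +2 across a Feb 29):
  2167: Wed  2168: Fri (+2)  2169: Sat (+1) ✓  2170: Sun (+1)  2171: Mon (+1)
  2172: Wed (+2)  2173: Thu (+1)  2174: Fri (+1)  2175: Sat (+1) ✓  2176: Mon (+2)
  2177: Tue (+1)  2178: Wed (+1)  2179: Thu (+1)  2180: Sat (+2) ✓  … (10 more years) …
  2191: Fri (+1)  2192: Sun (+2)  2193: Mon (+1)  2194: Tue (+1)  2195: Wed (+1)
  2196: Fri (+2)  2197: Sat (+1) ✓  2198: Sun (+1)  2199: Mon (+1)  2200: Tue (+1)
  2201: Wed (+1)  2202: Thu (+1)  2203: Fri (+1)  2204: Sun (+2)
Saturday years: 2169, 2175, 2180, 2186, 2197 — 5 in total.

5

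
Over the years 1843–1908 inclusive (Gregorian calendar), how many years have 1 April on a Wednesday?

10

Track 1 April's weekday year by year (advancing +1, or +2 across a Feb 29):
  1843: Sat  1844: Mon (+2)  1845: Tue (+1)  1846: Wed (+1) ✓  1847: Thu (+1)
  1848: Sat (+2)  1849: Sun (+1)  1850: Mon (+1)  1851: Tue (+1)  1852: Thu (+2)
  1853: Fri (+1)  1854: Sat (+1)  1855: Sun (+1)  1856: Tue (+2)  … (38 more years) …
  1895: Mon (+1)  1896: Wed (+2) ✓  1897: Thu (+1)  1898: Fri (+1)  1899: Sat (+1)
  1900: Sun (+1)  1901: Mon (+1)  1902: Tue (+1)  1903: Wed (+1) ✓  1904: Fri (+2)
  1905: Sat (+1)  1906: Sun (+1)  1907: Mon (+1)  1908: Wed (+2) ✓
Wednesday years: 1846, 1857, 1863, 1868, 1874, 1885, 1891, 1896, 1903, 1908 — 10 in total.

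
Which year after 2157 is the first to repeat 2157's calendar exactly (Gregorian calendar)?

Two years share a calendar iff Jan 1 falls on the same weekday and both are leap or both are common. 2157: Jan 1 is Saturday, common year.
2158: Jan 1 Sunday, common
2159: Jan 1 Monday, common
2160: Jan 1 Tuesday, leap
2161: Jan 1 Thursday, common
2162: Jan 1 Friday, common
2163: Jan 1 Saturday, common
2163 matches on both conditions.

2163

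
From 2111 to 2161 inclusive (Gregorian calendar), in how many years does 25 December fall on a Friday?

8

Track 25 December's weekday year by year (advancing +1, or +2 across a Feb 29):
  2111: Fri ✓  2112: Sun (+2)  2113: Mon (+1)  2114: Tue (+1)  2115: Wed (+1)
  2116: Fri (+2) ✓  2117: Sat (+1)  2118: Sun (+1)  2119: Mon (+1)  2120: Wed (+2)
  2121: Thu (+1)  2122: Fri (+1) ✓  2123: Sat (+1)  2124: Mon (+2)  … (23 more years) …
  2148: Wed (+2)  2149: Thu (+1)  2150: Fri (+1) ✓  2151: Sat (+1)  2152: Mon (+2)
  2153: Tue (+1)  2154: Wed (+1)  2155: Thu (+1)  2156: Sat (+2)  2157: Sun (+1)
  2158: Mon (+1)  2159: Tue (+1)  2160: Thu (+2)  2161: Fri (+1) ✓
Friday years: 2111, 2116, 2122, 2133, 2139, 2144, 2150, 2161 — 8 in total.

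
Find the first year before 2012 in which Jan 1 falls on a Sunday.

Jan 1 advances by 2 weekdays after a leap year and by 1 after a common year.
2012: Jan 1 is Sunday (leap).
2011: Saturday
2010: Friday
2009: Thursday
2008: Tuesday (leap)
2007: Monday
2006: Sunday
2006 begins on a Sunday

2006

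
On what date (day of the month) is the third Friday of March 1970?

March 1, 1970 is a Sunday, so the first Friday is the 6th.
The third Friday is 6 + 14 = 20.

20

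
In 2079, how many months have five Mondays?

A month of length L has five Mondays iff its first Monday is on day ≤ L−28 (so day 1–3 in a 31-day month, 1–2 in a 30-day month, day 1 in a leap February).
Checking each month of 2079: Jan starts Sun (31d) ✓; Feb starts Wed (28d); Mar starts Wed (31d); Apr starts Sat (30d); May starts Mon (31d) ✓; Jun starts Thu (30d); Jul starts Sat (31d) ✓; Aug starts Tue (31d); Sep starts Fri (30d); Oct starts Sun (31d) ✓; Nov starts Wed (30d); Dec starts Fri (31d).
Five-Monday months: January, May, July, October → 4.

4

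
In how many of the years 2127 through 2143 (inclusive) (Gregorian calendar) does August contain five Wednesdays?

8

August has 31 days; it has five Wednesdays when Wednesday falls among the first (month-length − 28) days — i.e. when August 1 is one of Wednesday/Tuesday/Monday.
August 1 by year: 2127:Fri 2128:Sun 2129:Mon✓ 2130:Tue✓ 2131:Wed✓ 2132:Fri 2133:Sat 2134:Sun 2135:Mon✓ 2136:Wed✓ 2137:Thu 2138:Fri 2139:Sat 2140:Mon✓ 2141:Tue✓ 2142:Wed✓ 2143:Thu
Years with five Wednesdays: 2129, 2130, 2131, 2135, 2136, 2140, 2141, 2142 → 8.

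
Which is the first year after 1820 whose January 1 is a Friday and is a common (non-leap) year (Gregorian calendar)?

1830

Jan 1 advances by 2 weekdays after a leap year and by 1 after a common year.
1820: Jan 1 is Saturday (leap).
1821: Monday
1822: Tuesday
1823: Wednesday
1824: Thursday (leap)
1825: Saturday
1826: Sunday
1827: Monday
1828: Tuesday (leap)
1829: Thursday
1830: Friday
1830 begins on a Friday and is a common year.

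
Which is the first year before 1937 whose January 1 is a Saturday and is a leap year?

1916

Jan 1 advances by 2 weekdays after a leap year and by 1 after a common year.
1937: Jan 1 is Friday.
1936: Wednesday (leap)
1935: Tuesday
1934: Monday
1933: Sunday
1932: Friday (leap)
1931: Thursday
1930: Wednesday
1929: Tuesday
1928: Sunday (leap)
1927: Saturday
1926: Friday
1925: Thursday
1924: Tuesday (leap)
1923: Monday
1922: Sunday
1921: Saturday
1920: Thursday (leap)
1919: Wednesday
1918: Tuesday
1917: Monday
1916: Saturday (leap)
1916 begins on a Saturday and is a leap year.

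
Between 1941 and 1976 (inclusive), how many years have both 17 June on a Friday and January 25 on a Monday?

1

Check each year's weekday for 17 June and January 25:
  1941: Tue/Sat  1942: Wed/Sun  1943: Thu/Mon  1944: Sat/Tue  1945: Sun/Thu  1946: Mon/Fri  1947: Tue/Sat  1948: Thu/Sun  1949: Fri/Tue  1950: Sat/Wed  1951: Sun/Thu  1952: Tue/Fri  1953: Wed/Sun  1954: Thu/Mon  …(8 more)…  1963: Mon/Fri  1964: Wed/Sat  1965: Thu/Mon  1966: Fri/Tue  1967: Sat/Wed  1968: Mon/Thu  1969: Tue/Sat  1970: Wed/Sun  1971: Thu/Mon  1972: Sat/Tue  1973: Sun/Thu  1974: Mon/Fri  1975: Tue/Sat  1976: Thu/Sun
Both conditions hold in: 1960 — 1.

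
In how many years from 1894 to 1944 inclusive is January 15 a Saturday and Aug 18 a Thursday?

Check each year's weekday for January 15 and Aug 18:
  1894: Mon/Sat  1895: Tue/Sun  1896: Wed/Tue  1897: Fri/Wed  1898: Sat/Thu ✓  1899: Sun/Fri  1900: Mon/Sat  1901: Tue/Sun  1902: Wed/Mon  1903: Thu/Tue  1904: Fri/Thu  1905: Sun/Fri  1906: Mon/Sat  1907: Tue/Sun  …(23 more)…  1931: Thu/Tue  1932: Fri/Thu  1933: Sun/Fri  1934: Mon/Sat  1935: Tue/Sun  1936: Wed/Tue  1937: Fri/Wed  1938: Sat/Thu ✓  1939: Sun/Fri  1940: Mon/Sun  1941: Wed/Mon  1942: Thu/Tue  1943: Fri/Wed  1944: Sat/Fri
Both conditions hold in: 1898, 1910, 1921, 1927, 1938 — 5.

5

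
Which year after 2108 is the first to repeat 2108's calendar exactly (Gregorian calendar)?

2136

Two years share a calendar iff Jan 1 falls on the same weekday and both are leap or both are common. 2108: Jan 1 is Sunday, leap year.
2109: Jan 1 Tuesday, common
2110: Jan 1 Wednesday, common
2111: Jan 1 Thursday, common
2112: Jan 1 Friday, leap
2113: Jan 1 Sunday, common
2114: Jan 1 Monday, common
2115: Jan 1 Tuesday, common
2116: Jan 1 Wednesday, leap
2117: Jan 1 Friday, common
2118: Jan 1 Saturday, common
2119: Jan 1 Sunday, common
2120: Jan 1 Monday, leap
2121: Jan 1 Wednesday, common
2122: Jan 1 Thursday, common
2123: Jan 1 Friday, common
2124: Jan 1 Saturday, leap
2125: Jan 1 Monday, common
2126: Jan 1 Tuesday, common
2127: Jan 1 Wednesday, common
2128: Jan 1 Thursday, leap
2129: Jan 1 Saturday, common
2130: Jan 1 Sunday, common
2131: Jan 1 Monday, common
2132: Jan 1 Tuesday, leap
2133: Jan 1 Thursday, common
2134: Jan 1 Friday, common
2135: Jan 1 Saturday, common
2136: Jan 1 Sunday, leap
2136 matches on both conditions.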